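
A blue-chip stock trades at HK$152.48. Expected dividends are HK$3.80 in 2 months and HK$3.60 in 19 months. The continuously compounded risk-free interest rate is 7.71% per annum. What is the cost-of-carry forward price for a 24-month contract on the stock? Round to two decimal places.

HK$169.81

PV(dividends) I = 3.80·e^(−0.0771·2/12) + 3.60·e^(−0.0771·19/12)
I = 3.7515 + 3.1863 = 6.9378
F = (S − I)·e^(rT) = (152.48 − 6.9378) · e^(0.0771·24/12)
= 145.5422 · e^0.154200 = 145.5422 × 1.166724 = HK$169.81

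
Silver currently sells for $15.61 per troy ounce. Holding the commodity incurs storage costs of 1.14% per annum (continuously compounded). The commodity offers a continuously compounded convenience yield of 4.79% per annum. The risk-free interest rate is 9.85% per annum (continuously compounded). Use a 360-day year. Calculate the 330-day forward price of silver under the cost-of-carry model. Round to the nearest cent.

Net carry = r + u − y = 0.0985 + 0.0114 − 0.0479 = 0.0620
F = S·e^((r+u−y)T) = 15.61 · e^(0.0620 × 330/360) = 15.61 · e^0.056833
= 15.61 × 1.058479 = $16.52 per troy ounce

$16.52 per troy ounce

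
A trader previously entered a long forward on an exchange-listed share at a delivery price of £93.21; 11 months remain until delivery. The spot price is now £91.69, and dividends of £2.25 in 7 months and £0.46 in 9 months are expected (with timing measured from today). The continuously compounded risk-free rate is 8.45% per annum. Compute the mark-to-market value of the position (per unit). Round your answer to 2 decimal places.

£2.85

PV(remaining dividends) I = 2.25·e^(−0.0845·7/12) + 0.46·e^(−0.0845·9/12) = 2.5735
Current forward F = (S − I)·e^(rT) = (91.69 − 2.5735)·e^(0.0845·11/12) = 89.1165 × 1.080537 = 96.2937
Value (long) = (F − K)·e^(−rT) = (96.2937 − 93.21) × 0.925466 = 2.8539
Value = £2.85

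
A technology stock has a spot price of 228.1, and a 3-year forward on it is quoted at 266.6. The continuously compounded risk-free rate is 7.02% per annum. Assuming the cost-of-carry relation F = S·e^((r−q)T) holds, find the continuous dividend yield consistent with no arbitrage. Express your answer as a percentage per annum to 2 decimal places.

From F = S·e^((r−q)T): (r − q) = ln(F/S)/T
ln(266.6/228.1) = ln(1.168786) = 0.155966
(r − q) = 0.155966 / (3) = 0.051989
q = r − ln(F/S)/T = 0.0702 − 0.051989 = 0.018211
q = 1.82%

1.82%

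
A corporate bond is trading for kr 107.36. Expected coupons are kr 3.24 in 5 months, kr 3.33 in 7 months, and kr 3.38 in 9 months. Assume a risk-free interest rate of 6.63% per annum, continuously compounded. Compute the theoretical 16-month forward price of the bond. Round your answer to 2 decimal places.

kr 106.83

PV(coupons) I = 3.24·e^(−0.0663·5/12) + 3.33·e^(−0.0663·7/12) + 3.38·e^(−0.0663·9/12)
I = 3.1517 + 3.2037 + 3.2160 = 9.5714
F = (S − I)·e^(rT) = (107.36 − 9.5714) · e^(0.0663·16/12)
= 97.7886 · e^0.088400 = 97.7886 × 1.092425 = kr 106.83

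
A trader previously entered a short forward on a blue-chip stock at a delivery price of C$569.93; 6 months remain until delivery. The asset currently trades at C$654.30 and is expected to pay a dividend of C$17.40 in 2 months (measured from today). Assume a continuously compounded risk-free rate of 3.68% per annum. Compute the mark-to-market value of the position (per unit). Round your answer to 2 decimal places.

PV(remaining dividends) I = 17.40·e^(−0.0368·2/12) = 17.2936
Current forward F = (S − I)·e^(rT) = (654.30 − 17.2936)·e^(0.0368·6/12) = 637.0064 × 1.018570 = 648.8356
Value (long) = (F − K)·e^(−rT) = (648.8356 − 569.93) × 0.981768 = 77.4670
Short position value = −(long value) = -C$77.47

-C$77.47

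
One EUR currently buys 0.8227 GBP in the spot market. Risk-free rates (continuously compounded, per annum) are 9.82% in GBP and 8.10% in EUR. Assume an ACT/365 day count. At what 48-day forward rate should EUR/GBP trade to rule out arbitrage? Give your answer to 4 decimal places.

0.8246

F = S·e^((r_GBP − r_EUR)T) = 0.8227 · e^((0.0982 − 0.0810) × 48/365)
= 0.8227 · e^0.002262 = 0.8227 × 1.002265
F = 0.8246 GBP per EUR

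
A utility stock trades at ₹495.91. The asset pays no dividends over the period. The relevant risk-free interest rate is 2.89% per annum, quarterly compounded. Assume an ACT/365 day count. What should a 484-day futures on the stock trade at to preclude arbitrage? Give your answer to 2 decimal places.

F = S · (1+r/4)^(4T)
= 495.91 × 1.038923
F = ₹515.21

₹515.21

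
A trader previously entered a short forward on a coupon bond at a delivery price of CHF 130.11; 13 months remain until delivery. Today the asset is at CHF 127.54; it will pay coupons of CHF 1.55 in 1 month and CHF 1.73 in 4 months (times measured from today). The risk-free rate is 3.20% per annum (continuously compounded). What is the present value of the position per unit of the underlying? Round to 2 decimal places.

PV(remaining coupons) I = 1.55·e^(−0.0320·1/12) + 1.73·e^(−0.0320·4/12) = 3.2575
Current forward F = (S − I)·e^(rT) = (127.54 − 3.2575)·e^(0.0320·13/12) = 124.2825 × 1.035275 = 128.6666
Value (long) = (F − K)·e^(−rT) = (128.6666 − 130.11) × 0.965927 = -1.3942
Short position value = −(long value) = CHF 1.39

CHF 1.39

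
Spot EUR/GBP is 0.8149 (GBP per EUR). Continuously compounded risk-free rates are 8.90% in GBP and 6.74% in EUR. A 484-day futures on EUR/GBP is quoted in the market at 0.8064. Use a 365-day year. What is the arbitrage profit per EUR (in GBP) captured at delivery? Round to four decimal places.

0.0322 per EUR (in GBP)

Fair futures: F* = S·e^(carry·T), with carry = (r_GBP − r_EUR) = 0.0890 − 0.0674 = 0.0216
F* = 0.8149 · e^(0.0216 × 484/365) = 0.8149 · e^0.028642 = 0.8149 × 1.029056 = 0.8386
Market 0.8064 < fair 0.8386: forward underpriced → reverse cash-and-carry (short spot, go long the forward).
At maturity, profit = |F_mkt − F*| = |0.8064 − 0.8386| = 0.0322 per EUR (in GBP)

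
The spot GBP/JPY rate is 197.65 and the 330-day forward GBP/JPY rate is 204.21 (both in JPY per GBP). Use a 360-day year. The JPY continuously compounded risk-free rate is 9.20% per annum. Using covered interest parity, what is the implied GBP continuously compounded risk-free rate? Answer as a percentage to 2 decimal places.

F = S·e^((r_JPY − r_GBP)T) ⇒ r_GBP = r_JPY − ln(F/S)/T
ln(204.21/197.65) = 0.032651; /(330/360) = 0.035619
r_GBP = 0.0920 − 0.035619 = 0.056381
r_GBP = 5.64%

5.64%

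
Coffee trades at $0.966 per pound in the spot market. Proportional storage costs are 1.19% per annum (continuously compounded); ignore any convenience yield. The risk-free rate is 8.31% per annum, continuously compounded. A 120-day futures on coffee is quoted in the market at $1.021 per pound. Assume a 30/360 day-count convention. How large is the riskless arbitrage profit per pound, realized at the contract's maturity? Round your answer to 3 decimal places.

$0.024 per pound

Fair futures: F* = S·e^(carry·T), with carry = (r + u) = 0.0831 + 0.0119 = 0.0950
F* = 0.966 · e^(0.0950 × 120/360) = 0.966 · e^0.031667 = 0.966 × 1.032174 = $0.9971
Market $1.021 > fair $0.9971: forward overpriced → cash-and-carry (buy spot, short the forward).
At maturity, profit = |F_mkt − F*| = |1.021 − 0.9971| = $0.024 per pound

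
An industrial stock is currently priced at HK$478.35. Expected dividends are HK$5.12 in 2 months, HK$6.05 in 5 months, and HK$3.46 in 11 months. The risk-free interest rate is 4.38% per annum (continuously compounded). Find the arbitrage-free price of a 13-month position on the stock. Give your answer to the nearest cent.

PV(dividends) I = 5.12·e^(−0.0438·2/12) + 6.05·e^(−0.0438·5/12) + 3.46·e^(−0.0438·11/12)
I = 5.0828 + 5.9406 + 3.3238 = 14.3472
F = (S − I)·e^(rT) = (478.35 − 14.3472) · e^(0.0438·13/12)
= 464.0028 · e^0.047450 = 464.0028 × 1.048594 = HK$486.55

HK$486.55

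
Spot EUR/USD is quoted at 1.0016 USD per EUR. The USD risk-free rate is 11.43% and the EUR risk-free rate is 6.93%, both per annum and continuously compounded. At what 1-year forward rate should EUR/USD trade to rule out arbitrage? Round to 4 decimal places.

1.0477

F = S·e^((r_USD − r_EUR)T) = 1.0016 · e^((0.1143 − 0.0693) × 1)
= 1.0016 · e^0.045000 = 1.0016 × 1.046028
F = 1.0477 USD per EUR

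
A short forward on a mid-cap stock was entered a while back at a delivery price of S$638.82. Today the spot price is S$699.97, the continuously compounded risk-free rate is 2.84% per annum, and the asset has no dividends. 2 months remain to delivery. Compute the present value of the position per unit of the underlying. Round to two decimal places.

Current fair forward for the remaining 2 months: F = S·e^(r·T), r = 0.0284
F = 699.97 · e^(0.0284 × 2/12) = 699.97 × 1.004745 = 703.2914
Value of long forward = (F − K)·e^(−rT) = (703.2914 − 638.82) · e^(−0.0284·2/12)
= 64.4714 × 0.995278 = 64.17
Short position value = −(long value) = -S$64.17

-S$64.17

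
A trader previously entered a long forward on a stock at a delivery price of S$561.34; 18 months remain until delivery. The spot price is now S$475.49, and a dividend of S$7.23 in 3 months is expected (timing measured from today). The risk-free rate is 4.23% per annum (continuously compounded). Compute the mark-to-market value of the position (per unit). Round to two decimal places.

-S$58.49

PV(remaining dividends) I = 7.23·e^(−0.0423·3/12) = 7.1539
Current forward F = (S − I)·e^(rT) = (475.49 − 7.1539)·e^(0.0423·18/12) = 468.3361 × 1.065506 = 499.0149
Value (long) = (F − K)·e^(−rT) = (499.0149 − 561.34) × 0.938521 = -58.4934
Value = -S$58.49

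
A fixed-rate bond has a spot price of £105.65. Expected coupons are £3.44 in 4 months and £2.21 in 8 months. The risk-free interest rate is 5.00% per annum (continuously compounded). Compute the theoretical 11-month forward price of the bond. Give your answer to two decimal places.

PV(coupons) I = 3.44·e^(−0.0500·4/12) + 2.21·e^(−0.0500·8/12)
I = 3.3831 + 2.1375 = 5.5206
F = (S − I)·e^(rT) = (105.65 − 5.5206) · e^(0.0500·11/12)
= 100.1294 · e^0.045833 = 100.1294 × 1.046900 = £104.83

£104.83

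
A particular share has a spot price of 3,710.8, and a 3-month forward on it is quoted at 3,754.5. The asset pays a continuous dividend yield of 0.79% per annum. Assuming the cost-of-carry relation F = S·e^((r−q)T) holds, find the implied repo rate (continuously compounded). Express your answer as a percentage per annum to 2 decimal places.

5.47%

From F = S·e^((r−q)T): (r − q) = ln(F/S)/T
ln(3754.5/3710.8) = ln(1.011776) = 0.011707
(r − q) = 0.011707 / (3/12) = 0.046828
r = ln(F/S)/T + q = 0.046828 + 0.0079 = 0.054728
r = 5.47%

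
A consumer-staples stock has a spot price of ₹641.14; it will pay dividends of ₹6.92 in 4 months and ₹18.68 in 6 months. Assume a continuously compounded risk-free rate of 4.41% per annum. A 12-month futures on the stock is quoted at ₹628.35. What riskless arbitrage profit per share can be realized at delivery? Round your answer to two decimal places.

₹15.47 per share

PV(dividends) I = 6.92·e^(−0.0441·4/12) + 18.68·e^(−0.0441·6/12) = 25.0916
Fair futures F* = (S − I)·e^(rT) = (641.14 − 25.0916)·e^0.044100 = 616.0484 × 1.045087 = 643.8242
Market ₹628.35 < fair 643.8242: forward underpriced → reverse cash-and-carry (short the stock, invest proceeds at r, pay the dividends, go long the forward).
Profit at T = |F_mkt − F*| = |628.35 − 643.8242| = ₹15.47 per share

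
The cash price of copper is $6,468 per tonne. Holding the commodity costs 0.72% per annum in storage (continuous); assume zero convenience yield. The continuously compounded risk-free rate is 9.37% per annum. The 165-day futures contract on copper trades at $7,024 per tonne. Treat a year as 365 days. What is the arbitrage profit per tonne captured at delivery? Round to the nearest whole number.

$254 per tonne

Fair futures: F* = S·e^(carry·T), with carry = (r + u) = 0.0937 + 0.0072 = 0.1009
F* = 6468 · e^(0.1009 × 165/365) = 6468 · e^0.045612 = 6468 × 1.046668 = $6769.8486
Market $7024 > fair $6769.8486: forward overpriced → cash-and-carry (buy spot, short the forward).
At maturity, profit = |F_mkt − F*| = |7024 − 6769.8486| = $254 per tonne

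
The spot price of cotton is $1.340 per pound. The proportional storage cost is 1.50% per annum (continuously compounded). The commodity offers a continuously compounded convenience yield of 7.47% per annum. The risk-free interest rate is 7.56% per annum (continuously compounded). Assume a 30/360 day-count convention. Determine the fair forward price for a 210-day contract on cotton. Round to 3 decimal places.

$1.352 per pound

Net carry = r + u − y = 0.0756 + 0.0150 − 0.0747 = 0.0159
F = S·e^((r+u−y)T) = 1.340 · e^(0.0159 × 210/360) = 1.340 · e^0.009275
= 1.340 × 1.009318 = $1.352 per pound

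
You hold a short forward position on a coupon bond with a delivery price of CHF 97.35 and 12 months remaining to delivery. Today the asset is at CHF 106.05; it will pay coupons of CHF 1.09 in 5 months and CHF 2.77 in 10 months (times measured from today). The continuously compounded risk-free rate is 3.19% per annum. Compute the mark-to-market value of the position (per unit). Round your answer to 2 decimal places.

PV(remaining coupons) I = 1.09·e^(−0.0319·5/12) + 2.77·e^(−0.0319·10/12) = 3.7729
Current forward F = (S − I)·e^(rT) = (106.05 − 3.7729)·e^(0.0319·12/12) = 102.2771 × 1.032414 = 105.5923
Value (long) = (F − K)·e^(−rT) = (105.5923 − 97.35) × 0.968603 = 7.9835
Short position value = −(long value) = -CHF 7.98

-CHF 7.98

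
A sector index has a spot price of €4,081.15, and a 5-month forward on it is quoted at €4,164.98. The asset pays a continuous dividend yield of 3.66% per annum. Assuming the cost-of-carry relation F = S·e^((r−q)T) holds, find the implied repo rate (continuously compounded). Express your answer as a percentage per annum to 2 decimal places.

8.54%

From F = S·e^((r−q)T): (r − q) = ln(F/S)/T
ln(4164.98/4081.15) = ln(1.020541) = 0.020333
(r − q) = 0.020333 / (5/12) = 0.048799
r = ln(F/S)/T + q = 0.048799 + 0.0366 = 0.085399
r = 8.54%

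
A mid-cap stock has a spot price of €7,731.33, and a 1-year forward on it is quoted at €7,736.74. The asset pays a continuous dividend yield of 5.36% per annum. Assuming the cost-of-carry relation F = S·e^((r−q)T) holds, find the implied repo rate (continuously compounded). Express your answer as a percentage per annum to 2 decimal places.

From F = S·e^((r−q)T): (r − q) = ln(F/S)/T
ln(7736.74/7731.33) = ln(1.000700) = 0.000700
(r − q) = 0.000700 / (1) = 0.000700
r = ln(F/S)/T + q = 0.000700 + 0.0536 = 0.054300
r = 5.43%

5.43%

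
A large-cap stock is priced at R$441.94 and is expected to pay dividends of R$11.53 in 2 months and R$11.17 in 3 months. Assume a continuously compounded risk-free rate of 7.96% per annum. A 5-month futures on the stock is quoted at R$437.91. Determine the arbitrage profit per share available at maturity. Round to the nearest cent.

PV(dividends) I = 11.53·e^(−0.0796·2/12) + 11.17·e^(−0.0796·3/12) = 22.3280
Fair futures F* = (S − I)·e^(rT) = (441.94 − 22.3280)·e^0.033167 = 419.6120 × 1.033723 = 433.7626
Market R$437.91 > fair 433.7626: forward overpriced → cash-and-carry (borrow at r, buy the stock and collect the dividends, short the forward).
Profit at T = |F_mkt − F*| = |437.91 − 433.7626| = R$4.15 per share

R$4.15 per share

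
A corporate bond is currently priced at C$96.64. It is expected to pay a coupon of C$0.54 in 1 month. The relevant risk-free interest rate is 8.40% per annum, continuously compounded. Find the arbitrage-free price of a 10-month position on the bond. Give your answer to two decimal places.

PV(coupons) I = 0.54·e^(−0.0840·1/12)
I = 0.5362
F = (S − I)·e^(rT) = (96.64 − 0.5362) · e^(0.0840·10/12)
= 96.1038 · e^0.070000 = 96.1038 × 1.072508 = C$103.07

C$103.07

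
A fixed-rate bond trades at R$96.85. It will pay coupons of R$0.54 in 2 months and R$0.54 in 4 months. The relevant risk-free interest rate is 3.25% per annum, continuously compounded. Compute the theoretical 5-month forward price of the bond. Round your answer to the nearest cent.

R$97.08

PV(coupons) I = 0.54·e^(−0.0325·2/12) + 0.54·e^(−0.0325·4/12)
I = 0.5371 + 0.5342 = 1.0713
F = (S − I)·e^(rT) = (96.85 − 1.0713) · e^(0.0325·5/12)
= 95.7787 · e^0.013542 = 95.7787 × 1.013634 = R$97.08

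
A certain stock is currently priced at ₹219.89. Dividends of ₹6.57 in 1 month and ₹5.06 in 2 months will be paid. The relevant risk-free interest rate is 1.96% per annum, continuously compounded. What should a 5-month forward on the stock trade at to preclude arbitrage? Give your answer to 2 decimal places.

PV(dividends) I = 6.57·e^(−0.0196·1/12) + 5.06·e^(−0.0196·2/12)
I = 6.5593 + 5.0435 = 11.6028
F = (S − I)·e^(rT) = (219.89 − 11.6028) · e^(0.0196·5/12)
= 208.2872 · e^0.008167 = 208.2872 × 1.008200 = ₹210.00

₹210.00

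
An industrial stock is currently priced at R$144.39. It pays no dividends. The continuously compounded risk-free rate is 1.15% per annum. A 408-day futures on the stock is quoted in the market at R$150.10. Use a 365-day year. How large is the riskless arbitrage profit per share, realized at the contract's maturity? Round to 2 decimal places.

R$3.84 per share

Fair futures: F* = S·e^(carry·T), with carry = r = 0.0115
F* = 144.39 · e^(0.0115 × 408/365) = 144.39 · e^0.012855 = 144.39 × 1.012938 = R$146.2581
Market R$150.10 > fair R$146.2581: forward overpriced → cash-and-carry (buy spot, short the forward).
At maturity, profit = |F_mkt − F*| = |150.10 − 146.2581| = R$3.84 per share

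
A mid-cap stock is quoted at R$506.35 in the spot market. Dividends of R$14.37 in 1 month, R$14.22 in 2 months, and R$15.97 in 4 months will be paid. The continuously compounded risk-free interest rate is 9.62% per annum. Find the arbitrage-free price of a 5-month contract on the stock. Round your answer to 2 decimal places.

R$481.56

PV(dividends) I = 14.37·e^(−0.0962·1/12) + 14.22·e^(−0.0962·2/12) + 15.97·e^(−0.0962·4/12)
I = 14.2553 + 13.9938 + 15.4660 = 43.7151
F = (S − I)·e^(rT) = (506.35 − 43.7151) · e^(0.0962·5/12)
= 462.6349 · e^0.040083 = 462.6349 × 1.040897 = R$481.56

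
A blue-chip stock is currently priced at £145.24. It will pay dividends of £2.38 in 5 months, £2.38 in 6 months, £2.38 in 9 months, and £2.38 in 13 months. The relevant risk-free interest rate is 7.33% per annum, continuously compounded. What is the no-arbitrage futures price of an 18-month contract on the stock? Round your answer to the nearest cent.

PV(dividends) I = 2.38·e^(−0.0733·5/12) + 2.38·e^(−0.0733·6/12) + 2.38·e^(−0.0733·9/12) + 2.38·e^(−0.0733·13/12)
I = 2.3084 + 2.2944 + 2.2527 + 2.1983 = 9.0538
F = (S − I)·e^(rT) = (145.24 − 9.0538) · e^(0.0733·18/12)
= 136.1862 · e^0.109950 = 136.1862 × 1.116222 = £152.01

£152.01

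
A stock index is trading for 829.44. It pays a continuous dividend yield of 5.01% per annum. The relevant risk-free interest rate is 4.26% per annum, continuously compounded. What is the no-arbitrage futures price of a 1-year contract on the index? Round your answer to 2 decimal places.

F = S·e^((r − q)T) = 829.44 · e^((0.0426 − 0.0501) × 12/12)
= 829.44 · e^-0.007500 = 829.44 × 0.992528
F = 823.24

823.24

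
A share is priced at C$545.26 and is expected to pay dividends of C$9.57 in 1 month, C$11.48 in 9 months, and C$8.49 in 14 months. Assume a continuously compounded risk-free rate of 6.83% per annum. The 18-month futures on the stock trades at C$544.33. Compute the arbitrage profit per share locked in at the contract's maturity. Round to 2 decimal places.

PV(dividends) I = 9.57·e^(−0.0683·1/12) + 11.48·e^(−0.0683·9/12) + 8.49·e^(−0.0683·14/12) = 28.2622
Fair futures F* = (S − I)·e^(rT) = (545.26 − 28.2622)·e^0.102450 = 516.9978 × 1.107882 = 572.7726
Market C$544.33 < fair 572.7726: forward underpriced → reverse cash-and-carry (short the stock, invest proceeds at r, pay the dividends, go long the forward).
Profit at T = |F_mkt − F*| = |544.33 − 572.7726| = C$28.44 per share

C$28.44 per share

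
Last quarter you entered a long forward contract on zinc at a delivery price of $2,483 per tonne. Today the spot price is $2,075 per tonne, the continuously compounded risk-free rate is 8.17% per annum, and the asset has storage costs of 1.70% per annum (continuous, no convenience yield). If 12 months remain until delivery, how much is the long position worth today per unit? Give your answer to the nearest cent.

-$177.63 per tonne

Current fair forward for the remaining 12 months: F = S·e^((r + u)·T), (r + u) = 0.0817 + 0.0170 = 0.0987
F = 2075 · e^(0.0987 × 12/12) = 2075 × 1.10373513 = 2290.2504
Value of long forward = (F − K)·e^(−rT) = (2290.2504 − 2483) · e^(−0.0817·12/12)
= -192.7496 × 0.92154838 = -177.63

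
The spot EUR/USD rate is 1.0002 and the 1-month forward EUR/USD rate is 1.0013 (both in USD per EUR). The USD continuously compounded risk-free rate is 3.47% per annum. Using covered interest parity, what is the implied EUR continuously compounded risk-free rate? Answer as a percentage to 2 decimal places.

2.15%

F = S·e^((r_USD − r_EUR)T) ⇒ r_EUR = r_USD − ln(F/S)/T
ln(1.0013/1.0002) = 0.001099; /(1/12) = 0.013188
r_EUR = 0.0347 − 0.013188 = 0.021512
r_EUR = 2.15%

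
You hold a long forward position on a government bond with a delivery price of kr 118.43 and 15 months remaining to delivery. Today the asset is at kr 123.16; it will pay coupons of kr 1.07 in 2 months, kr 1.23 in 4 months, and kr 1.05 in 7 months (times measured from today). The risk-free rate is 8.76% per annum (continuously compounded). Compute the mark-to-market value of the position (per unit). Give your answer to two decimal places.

kr 13.77

PV(remaining coupons) I = 1.07·e^(−0.0876·2/12) + 1.23·e^(−0.0876·4/12) + 1.05·e^(−0.0876·7/12) = 3.2468
Current forward F = (S − I)·e^(rT) = (123.16 − 3.2468)·e^(0.0876·15/12) = 119.9132 × 1.115720 = 133.7896
Value (long) = (F − K)·e^(−rT) = (133.7896 − 118.43) × 0.896282 = 13.7665
Value = kr 13.77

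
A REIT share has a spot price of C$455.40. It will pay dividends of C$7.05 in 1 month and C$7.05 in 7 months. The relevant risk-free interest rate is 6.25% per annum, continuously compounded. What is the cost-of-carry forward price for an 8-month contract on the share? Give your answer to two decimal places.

PV(dividends) I = 7.05·e^(−0.0625·1/12) + 7.05·e^(−0.0625·7/12)
I = 7.0134 + 6.7976 = 13.8110
F = (S − I)·e^(rT) = (455.40 − 13.8110) · e^(0.0625·8/12)
= 441.5890 · e^0.041667 = 441.5890 × 1.042547 = C$460.38

C$460.38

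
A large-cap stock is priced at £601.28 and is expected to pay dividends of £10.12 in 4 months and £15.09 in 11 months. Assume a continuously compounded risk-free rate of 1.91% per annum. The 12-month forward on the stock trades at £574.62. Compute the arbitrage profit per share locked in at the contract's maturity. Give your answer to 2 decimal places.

£12.89 per share

PV(dividends) I = 10.12·e^(−0.0191·4/12) + 15.09·e^(−0.0191·11/12) = 24.8839
Fair forward F* = (S − I)·e^(rT) = (601.28 − 24.8839)·e^0.019100 = 576.3961 × 1.019284 = 587.5113
Market £574.62 < fair 587.5113: forward underpriced → reverse cash-and-carry (short the stock, invest proceeds at r, pay the dividends, go long the forward).
Profit at T = |F_mkt − F*| = |574.62 − 587.5113| = £12.89 per share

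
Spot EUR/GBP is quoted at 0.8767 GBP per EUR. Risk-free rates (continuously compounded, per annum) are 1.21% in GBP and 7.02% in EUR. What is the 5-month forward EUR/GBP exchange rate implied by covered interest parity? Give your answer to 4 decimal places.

0.8557

F = S·e^((r_GBP − r_EUR)T) = 0.8767 · e^((0.0121 − 0.0702) × 5/12)
= 0.8767 · e^-0.024208 = 0.8767 × 0.976083
F = 0.8557 GBP per EUR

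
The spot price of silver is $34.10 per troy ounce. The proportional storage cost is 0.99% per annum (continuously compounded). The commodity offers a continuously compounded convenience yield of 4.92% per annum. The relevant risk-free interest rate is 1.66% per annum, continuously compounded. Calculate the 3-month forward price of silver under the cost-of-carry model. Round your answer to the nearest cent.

$33.91 per troy ounce

Net carry = r + u − y = 0.0166 + 0.0099 − 0.0492 = -0.0227
F = S·e^((r+u−y)T) = 34.10 · e^(-0.0227 × 3/12) = 34.10 · e^-0.005675
= 34.10 × 0.994341 = $33.91 per troy ounce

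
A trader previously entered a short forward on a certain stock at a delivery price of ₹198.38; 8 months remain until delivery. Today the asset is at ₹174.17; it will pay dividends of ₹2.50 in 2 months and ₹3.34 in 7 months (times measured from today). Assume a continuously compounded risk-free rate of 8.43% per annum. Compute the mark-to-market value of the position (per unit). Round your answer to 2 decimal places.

PV(remaining dividends) I = 2.50·e^(−0.0843·2/12) + 3.34·e^(−0.0843·7/12) = 5.6448
Current forward F = (S − I)·e^(rT) = (174.17 − 5.6448)·e^(0.0843·8/12) = 168.5252 × 1.057809 = 178.2675
Value (long) = (F − K)·e^(−rT) = (178.2675 − 198.38) × 0.945350 = -19.0134
Short position value = −(long value) = ₹19.01

₹19.01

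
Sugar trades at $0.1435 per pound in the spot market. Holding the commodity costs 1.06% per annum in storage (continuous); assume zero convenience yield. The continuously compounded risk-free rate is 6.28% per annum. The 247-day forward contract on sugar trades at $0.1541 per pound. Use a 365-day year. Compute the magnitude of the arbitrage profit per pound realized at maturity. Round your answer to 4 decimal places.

Fair forward: F* = S·e^(carry·T), with carry = (r + u) = 0.0628 + 0.0106 = 0.0734
F* = 0.1435 · e^(0.0734 × 247/365) = 0.1435 · e^0.049671 = 0.1435 × 1.050925 = $0.1508
Market $0.1541 > fair $0.1508: forward overpriced → cash-and-carry (buy spot, short the forward).
At maturity, profit = |F_mkt − F*| = |0.1541 − 0.1508| = $0.0033 per pound

$0.0033 per pound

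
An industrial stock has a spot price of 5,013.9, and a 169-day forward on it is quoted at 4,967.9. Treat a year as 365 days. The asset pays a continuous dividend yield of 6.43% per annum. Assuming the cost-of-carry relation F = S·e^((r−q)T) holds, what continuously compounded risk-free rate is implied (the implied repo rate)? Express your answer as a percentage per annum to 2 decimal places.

From F = S·e^((r−q)T): (r − q) = ln(F/S)/T
ln(4967.9/5013.9) = ln(0.990826) = -0.009216
(r − q) = -0.009216 / (169/365) = -0.019904
r = ln(F/S)/T + q = -0.019904 + 0.0643 = 0.044396
r = 4.44%

4.44%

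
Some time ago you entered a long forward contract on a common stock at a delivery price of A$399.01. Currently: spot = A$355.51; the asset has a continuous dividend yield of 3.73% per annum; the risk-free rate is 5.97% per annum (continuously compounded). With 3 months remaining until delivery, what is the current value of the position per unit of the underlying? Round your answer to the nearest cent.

Current fair forward for the remaining 3 months: F = S·e^((r − q)·T), (r − q) = 0.0597 − 0.0373 = 0.0224
F = 355.51 · e^(0.0224 × 3/12) = 355.51 × 1.005616 = 357.5065
Value of long forward = (F − K)·e^(−rT) = (357.5065 − 399.01) · e^(−0.0597·3/12)
= -41.5035 × 0.985186 = -40.89

-A$40.89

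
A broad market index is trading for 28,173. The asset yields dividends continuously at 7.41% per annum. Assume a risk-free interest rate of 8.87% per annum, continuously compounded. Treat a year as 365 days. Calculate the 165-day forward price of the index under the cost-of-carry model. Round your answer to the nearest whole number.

F = S·e^((r − q)T) = 28173 · e^((0.0887 − 0.0741) × 165/365)
= 28173 · e^0.006600 = 28173 × 1.006622
F = 28,360

28,360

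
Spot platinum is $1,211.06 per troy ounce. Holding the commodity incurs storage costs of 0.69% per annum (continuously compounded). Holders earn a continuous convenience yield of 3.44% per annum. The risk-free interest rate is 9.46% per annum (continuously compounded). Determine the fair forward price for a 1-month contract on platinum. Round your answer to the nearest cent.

$1,217.85 per troy ounce

Net carry = r + u − y = 0.0946 + 0.0069 − 0.0344 = 0.0671
F = S·e^((r+u−y)T) = 1211.06 · e^(0.0671 × 1/12) = 1211.06 · e^0.00559167
= 1211.06 × 1.00560733 = $1,217.85 per troy ounce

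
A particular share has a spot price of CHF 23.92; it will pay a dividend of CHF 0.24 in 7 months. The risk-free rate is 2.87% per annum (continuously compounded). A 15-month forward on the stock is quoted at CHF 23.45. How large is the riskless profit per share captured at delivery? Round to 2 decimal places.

PV(dividends) I = 0.24·e^(−0.0287·7/12) = 0.2360
Fair forward F* = (S − I)·e^(rT) = (23.92 − 0.2360)·e^0.035875 = 23.6840 × 1.036526 = 24.5491
Market CHF 23.45 < fair 24.5491: forward underpriced → reverse cash-and-carry (short the stock, invest proceeds at r, pay the dividends, go long the forward).
Profit at T = |F_mkt − F*| = |23.45 − 24.5491| = CHF 1.10 per share

CHF 1.10 per share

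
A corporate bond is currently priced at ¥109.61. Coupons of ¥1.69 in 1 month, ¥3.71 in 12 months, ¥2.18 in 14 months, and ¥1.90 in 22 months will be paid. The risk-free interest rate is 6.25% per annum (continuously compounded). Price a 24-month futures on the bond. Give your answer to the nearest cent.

¥114.13

PV(coupons) I = 1.69·e^(−0.0625·1/12) + 3.71·e^(−0.0625·12/12) + 2.18·e^(−0.0625·14/12) + 1.90·e^(−0.0625·22/12)
I = 1.6812 + 3.4852 + 2.0267 + 1.6943 = 8.8874
F = (S − I)·e^(rT) = (109.61 − 8.8874) · e^(0.0625·24/12)
= 100.7226 · e^0.125000 = 100.7226 × 1.133148 = ¥114.13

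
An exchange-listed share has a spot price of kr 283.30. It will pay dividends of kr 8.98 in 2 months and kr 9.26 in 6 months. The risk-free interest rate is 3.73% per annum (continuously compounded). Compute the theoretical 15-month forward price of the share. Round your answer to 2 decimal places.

kr 277.95

PV(dividends) I = 8.98·e^(−0.0373·2/12) + 9.26·e^(−0.0373·6/12)
I = 8.9243 + 9.0889 = 18.0132
F = (S − I)·e^(rT) = (283.30 − 18.0132) · e^(0.0373·15/12)
= 265.2868 · e^0.046625 = 265.2868 × 1.047729 = kr 277.95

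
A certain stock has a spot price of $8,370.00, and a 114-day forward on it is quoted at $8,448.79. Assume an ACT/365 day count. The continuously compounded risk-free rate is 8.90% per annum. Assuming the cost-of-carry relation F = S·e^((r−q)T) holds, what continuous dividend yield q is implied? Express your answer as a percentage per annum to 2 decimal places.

5.90%

From F = S·e^((r−q)T): (r − q) = ln(F/S)/T
ln(8448.79/8370.00) = ln(1.009413) = 0.009369
(r − q) = 0.009369 / (114/365) = 0.029997
q = r − ln(F/S)/T = 0.0890 − 0.029997 = 0.059003
q = 5.90%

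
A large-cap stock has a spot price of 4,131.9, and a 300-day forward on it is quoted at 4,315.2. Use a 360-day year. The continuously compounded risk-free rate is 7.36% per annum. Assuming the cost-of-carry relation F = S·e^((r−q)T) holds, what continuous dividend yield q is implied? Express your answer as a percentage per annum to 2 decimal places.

From F = S·e^((r−q)T): (r − q) = ln(F/S)/T
ln(4315.2/4131.9) = ln(1.044362) = 0.043406
(r − q) = 0.043406 / (300/360) = 0.052087
q = r − ln(F/S)/T = 0.0736 − 0.052087 = 0.021513
q = 2.15%

2.15%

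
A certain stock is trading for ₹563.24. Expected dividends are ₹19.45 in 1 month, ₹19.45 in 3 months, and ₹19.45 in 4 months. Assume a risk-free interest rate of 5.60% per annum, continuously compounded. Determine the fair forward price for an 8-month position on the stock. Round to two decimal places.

PV(dividends) I = 19.45·e^(−0.0560·1/12) + 19.45·e^(−0.0560·3/12) + 19.45·e^(−0.0560·4/12)
I = 19.3594 + 19.1796 + 19.0903 = 57.6293
F = (S − I)·e^(rT) = (563.24 − 57.6293) · e^(0.0560·8/12)
= 505.6107 · e^0.037333 = 505.6107 × 1.038039 = ₹524.84

₹524.84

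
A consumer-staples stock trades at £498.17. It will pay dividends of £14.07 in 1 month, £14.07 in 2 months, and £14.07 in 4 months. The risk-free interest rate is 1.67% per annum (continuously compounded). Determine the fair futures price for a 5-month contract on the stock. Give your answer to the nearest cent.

£459.28

PV(dividends) I = 14.07·e^(−0.0167·1/12) + 14.07·e^(−0.0167·2/12) + 14.07·e^(−0.0167·4/12)
I = 14.0504 + 14.0309 + 13.9919 = 42.0732
F = (S − I)·e^(rT) = (498.17 − 42.0732) · e^(0.0167·5/12)
= 456.0968 · e^0.006958 = 456.0968 × 1.006982 = £459.28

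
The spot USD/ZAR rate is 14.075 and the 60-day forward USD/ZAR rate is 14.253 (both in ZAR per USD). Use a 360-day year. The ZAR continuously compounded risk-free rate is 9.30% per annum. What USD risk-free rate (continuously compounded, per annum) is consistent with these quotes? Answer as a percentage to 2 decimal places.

1.76%

F = S·e^((r_ZAR − r_USD)T) ⇒ r_USD = r_ZAR − ln(F/S)/T
ln(14.253/14.075) = 0.012567; /(60/360) = 0.075402
r_USD = 0.0930 − 0.075402 = 0.017598
r_USD = 1.76%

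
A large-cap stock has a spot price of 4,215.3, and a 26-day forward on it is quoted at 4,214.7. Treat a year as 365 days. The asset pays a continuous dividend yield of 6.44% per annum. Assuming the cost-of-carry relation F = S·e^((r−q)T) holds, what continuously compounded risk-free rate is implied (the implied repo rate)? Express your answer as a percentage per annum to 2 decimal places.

6.24%

From F = S·e^((r−q)T): (r − q) = ln(F/S)/T
ln(4214.7/4215.3) = ln(0.999858) = -0.000142
(r − q) = -0.000142 / (26/365) = -0.001993
r = ln(F/S)/T + q = -0.001993 + 0.0644 = 0.062407
r = 6.24%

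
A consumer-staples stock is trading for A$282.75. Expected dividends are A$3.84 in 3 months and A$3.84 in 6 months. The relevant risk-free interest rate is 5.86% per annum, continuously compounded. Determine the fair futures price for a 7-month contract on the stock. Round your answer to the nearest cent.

A$284.81

PV(dividends) I = 3.84·e^(−0.0586·3/12) + 3.84·e^(−0.0586·6/12)
I = 3.7842 + 3.7291 = 7.5133
F = (S − I)·e^(rT) = (282.75 − 7.5133) · e^(0.0586·7/12)
= 275.2367 · e^0.034183 = 275.2367 × 1.034774 = A$284.81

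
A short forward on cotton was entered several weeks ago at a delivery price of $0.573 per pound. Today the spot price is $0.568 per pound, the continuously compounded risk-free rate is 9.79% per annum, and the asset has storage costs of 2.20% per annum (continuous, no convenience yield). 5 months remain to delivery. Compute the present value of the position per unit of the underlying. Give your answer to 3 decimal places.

Current fair forward for the remaining 5 months: F = S·e^((r + u)·T), (r + u) = 0.0979 + 0.0220 = 0.1199
F = 0.568 · e^(0.1199 × 5/12) = 0.568 × 1.051227 = 0.5971
Value of long forward = (F − K)·e^(−rT) = (0.5971 − 0.573) · e^(−0.0979·5/12)
= 0.0241 × 0.960029 = 0.023
Short position value = −(long value) = -$0.023

-$0.023 per pound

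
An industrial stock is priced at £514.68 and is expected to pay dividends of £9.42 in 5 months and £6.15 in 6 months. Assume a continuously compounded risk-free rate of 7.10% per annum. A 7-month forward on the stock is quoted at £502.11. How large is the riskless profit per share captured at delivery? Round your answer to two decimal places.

£18.62 per share

PV(dividends) I = 9.42·e^(−0.0710·5/12) + 6.15·e^(−0.0710·6/12) = 15.0809
Fair forward F* = (S − I)·e^(rT) = (514.68 − 15.0809)·e^0.041417 = 499.5991 × 1.042287 = 520.7256
Market £502.11 < fair 520.7256: forward underpriced → reverse cash-and-carry (short the stock, invest proceeds at r, pay the dividends, go long the forward).
Profit at T = |F_mkt − F*| = |502.11 − 520.7256| = £18.62 per share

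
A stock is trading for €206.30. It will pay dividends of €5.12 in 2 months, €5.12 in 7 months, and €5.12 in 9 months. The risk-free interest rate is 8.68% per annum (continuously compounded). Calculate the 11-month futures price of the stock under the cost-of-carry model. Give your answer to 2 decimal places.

PV(dividends) I = 5.12·e^(−0.0868·2/12) + 5.12·e^(−0.0868·7/12) + 5.12·e^(−0.0868·9/12)
I = 5.0465 + 4.8672 + 4.7973 = 14.7110
F = (S − I)·e^(rT) = (206.30 − 14.7110) · e^(0.0868·11/12)
= 191.5890 · e^0.079567 = 191.5890 × 1.082818 = €207.46

€207.46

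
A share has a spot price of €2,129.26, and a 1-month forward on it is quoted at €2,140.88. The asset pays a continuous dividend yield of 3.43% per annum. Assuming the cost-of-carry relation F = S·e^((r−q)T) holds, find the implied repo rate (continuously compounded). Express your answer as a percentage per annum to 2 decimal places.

From F = S·e^((r−q)T): (r − q) = ln(F/S)/T
ln(2140.88/2129.26) = ln(1.005457) = 0.005442
(r − q) = 0.005442 / (1/12) = 0.065304
r = ln(F/S)/T + q = 0.065304 + 0.0343 = 0.099604
r = 9.96%

9.96%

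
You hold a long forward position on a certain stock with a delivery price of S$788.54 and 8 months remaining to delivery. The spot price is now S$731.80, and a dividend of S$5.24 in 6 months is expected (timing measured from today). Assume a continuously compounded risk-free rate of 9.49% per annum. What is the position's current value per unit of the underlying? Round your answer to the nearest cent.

-S$13.39

PV(remaining dividends) I = 5.24·e^(−0.0949·6/12) = 4.9972
Current forward F = (S − I)·e^(rT) = (731.80 − 4.9972)·e^(0.0949·8/12) = 726.8028 × 1.065311 = 774.2710
Value (long) = (F − K)·e^(−rT) = (774.2710 − 788.54) × 0.938693 = -13.3942
Value = -S$13.39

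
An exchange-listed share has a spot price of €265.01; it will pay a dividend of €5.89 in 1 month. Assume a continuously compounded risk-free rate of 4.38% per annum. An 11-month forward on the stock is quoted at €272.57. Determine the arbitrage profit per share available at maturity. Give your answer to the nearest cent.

€2.81 per share

PV(dividends) I = 5.89·e^(−0.0438·1/12) = 5.8685
Fair forward F* = (S − I)·e^(rT) = (265.01 − 5.8685)·e^0.040150 = 259.1415 × 1.040967 = 269.7577
Market €272.57 > fair 269.7577: forward overpriced → cash-and-carry (borrow at r, buy the stock and collect the dividends, short the forward).
Profit at T = |F_mkt − F*| = |272.57 − 269.7577| = €2.81 per share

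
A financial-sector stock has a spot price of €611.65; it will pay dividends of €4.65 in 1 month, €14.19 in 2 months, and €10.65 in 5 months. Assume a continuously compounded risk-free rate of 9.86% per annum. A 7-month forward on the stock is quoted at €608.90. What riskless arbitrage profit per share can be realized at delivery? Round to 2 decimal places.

€8.46 per share

PV(dividends) I = 4.65·e^(−0.0986·1/12) + 14.19·e^(−0.0986·2/12) + 10.65·e^(−0.0986·5/12) = 28.7920
Fair forward F* = (S − I)·e^(rT) = (611.65 − 28.7920)·e^0.057517 = 582.8580 × 1.059203 = 617.3649
Market €608.90 < fair 617.3649: forward underpriced → reverse cash-and-carry (short the stock, invest proceeds at r, pay the dividends, go long the forward).
Profit at T = |F_mkt − F*| = |608.90 − 617.3649| = €8.46 per share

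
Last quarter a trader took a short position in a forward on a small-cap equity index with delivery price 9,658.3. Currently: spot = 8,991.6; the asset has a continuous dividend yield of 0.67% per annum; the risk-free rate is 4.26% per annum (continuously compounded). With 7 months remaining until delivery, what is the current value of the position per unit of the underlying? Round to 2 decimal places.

464.72

Current fair forward for the remaining 7 months: F = S·e^((r − q)·T), (r − q) = 0.0426 − 0.0067 = 0.0359
F = 8991.6 · e^(0.0359 × 7/12) = 8991.6 × 1.02116248 = 9181.8846
Value of long forward = (F − K)·e^(−rT) = (9181.8846 − 9658.3) · e^(−0.0426·7/12)
= -476.4154 × 0.97545622 = -464.72
Short position value = −(long value) = 464.72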